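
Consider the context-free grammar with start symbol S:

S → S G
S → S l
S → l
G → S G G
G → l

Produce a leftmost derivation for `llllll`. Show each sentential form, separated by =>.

S => SG   [S → S G]
SG => SlG   [S → S l]
SlG => SGlG   [S → S G]
SGlG => SGGlG   [S → S G]
SGGlG => SGGGlG   [S → S G]
SGGGlG => lGGGlG   [S → l]
lGGGlG => llGGlG   [G → l]
llGGlG => lllGlG   [G → l]
lllGlG => lllllG   [G → l]
lllllG => llllll   [G → l]

S => SG => SlG => SGlG => SGGlG => SGGGlG => lGGGlG => llGGlG => lllGlG => lllllG => llllll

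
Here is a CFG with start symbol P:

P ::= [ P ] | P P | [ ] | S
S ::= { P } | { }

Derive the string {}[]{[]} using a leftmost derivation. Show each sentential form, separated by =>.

P=>PP=>SP=>{}P=>{}PP=>{}[]P=>{}[]S=>{}[]{P}=>{}[]{[]}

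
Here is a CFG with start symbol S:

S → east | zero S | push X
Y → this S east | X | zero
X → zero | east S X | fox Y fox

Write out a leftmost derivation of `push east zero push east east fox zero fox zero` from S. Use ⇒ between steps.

S ⇒ push X   [S → push X]
push X ⇒ push east S X   [X → east S X]
push east S X ⇒ push east zero S X   [S → zero S]
push east zero S X ⇒ push east zero push X X   [S → push X]
push east zero push X X ⇒ push east zero push east S X X   [X → east S X]
push east zero push east S X X ⇒ push east zero push east east X X   [S → east]
push east zero push east east X X ⇒ push east zero push east east fox Y fox X   [X → fox Y fox]
push east zero push east east fox Y fox X ⇒ push east zero push east east fox X fox X   [Y → X]
push east zero push east east fox X fox X ⇒ push east zero push east east fox zero fox X   [X → zero]
push east zero push east east fox zero fox X ⇒ push east zero push east east fox zero fox zero   [X → zero]

S ⇒ push X ⇒ push east S X ⇒ push east zero S X ⇒ push east zero push X X ⇒ push east zero push east S X X ⇒ push east zero push east east X X ⇒ push east zero push east east fox Y fox X ⇒ push east zero push east east fox X fox X ⇒ push east zero push east east fox zero fox X ⇒ push east zero push east east fox zero fox zero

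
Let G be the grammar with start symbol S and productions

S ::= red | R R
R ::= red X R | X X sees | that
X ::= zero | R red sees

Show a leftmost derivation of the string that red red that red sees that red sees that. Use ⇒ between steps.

S ⇒ R R   [S ::= R R]
R R ⇒ that R   [R ::= that]
that R ⇒ that red X R   [R ::= red X R]
that red X R ⇒ that red R red sees R   [X ::= R red sees]
that red R red sees R ⇒ that red red X R red sees R   [R ::= red X R]
that red red X R red sees R ⇒ that red red R red sees R red sees R   [X ::= R red sees]
that red red R red sees R red sees R ⇒ that red red that red sees R red sees R   [R ::= that]
that red red that red sees R red sees R ⇒ that red red that red sees that red sees R   [R ::= that]
that red red that red sees that red sees R ⇒ that red red that red sees that red sees that   [R ::= that]

S ⇒ R R ⇒ that R ⇒ that red X R ⇒ that red R red sees R ⇒ that red red X R red sees R ⇒ that red red R red sees R red sees R ⇒ that red red that red sees R red sees R ⇒ that red red that red sees that red sees R ⇒ that red red that red sees that red sees that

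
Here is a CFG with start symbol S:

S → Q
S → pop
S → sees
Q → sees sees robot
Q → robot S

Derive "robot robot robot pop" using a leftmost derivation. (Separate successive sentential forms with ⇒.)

S ⇒ Q ⇒ robot S ⇒ robot Q ⇒ robot robot S ⇒ robot robot Q ⇒ robot robot robot S ⇒ robot robot robot pop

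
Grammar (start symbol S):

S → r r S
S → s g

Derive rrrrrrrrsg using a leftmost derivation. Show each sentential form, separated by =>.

S=>rrS=>rrrrS=>rrrrrrS=>rrrrrrrrS=>rrrrrrrrsg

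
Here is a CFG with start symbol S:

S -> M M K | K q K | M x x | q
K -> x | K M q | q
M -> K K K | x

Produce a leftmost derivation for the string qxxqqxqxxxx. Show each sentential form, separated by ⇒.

S ⇒ Mxx   [S -> M x x]
Mxx ⇒ KKKxx   [M -> K K K]
KKKxx ⇒ KMqKKxx   [K -> K M q]
KMqKKxx ⇒ KMqMqKKxx   [K -> K M q]
KMqMqKKxx ⇒ qMqMqKKxx   [K -> q]
qMqMqKKxx ⇒ qKKKqMqKKxx   [M -> K K K]
qKKKqMqKKxx ⇒ qxKKqMqKKxx   [K -> x]
qxKKqMqKKxx ⇒ qxxKqMqKKxx   [K -> x]
qxxKqMqKKxx ⇒ qxxqqMqKKxx   [K -> q]
qxxqqMqKKxx ⇒ qxxqqxqKKxx   [M -> x]
qxxqqxqKKxx ⇒ qxxqqxqxKxx   [K -> x]
qxxqqxqxKxx ⇒ qxxqqxqxxxx   [K -> x]

S⇒Mxx⇒KKKxx⇒KMqKKxx⇒KMqMqKKxx⇒qMqMqKKxx⇒qKKKqMqKKxx⇒qxKKqMqKKxx⇒qxxKqMqKKxx⇒qxxqqMqKKxx⇒qxxqqxqKKxx⇒qxxqqxqxKxx⇒qxxqqxqxxxx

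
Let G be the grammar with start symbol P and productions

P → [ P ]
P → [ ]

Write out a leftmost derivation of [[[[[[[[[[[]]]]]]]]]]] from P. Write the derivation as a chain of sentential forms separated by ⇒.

P⇒[P]⇒[[P]]⇒[[[P]]]⇒[[[[P]]]]⇒[[[[[P]]]]]⇒[[[[[[P]]]]]]⇒[[[[[[[P]]]]]]]⇒[[[[[[[[P]]]]]]]]⇒[[[[[[[[[P]]]]]]]]]⇒[[[[[[[[[[P]]]]]]]]]]⇒[[[[[[[[[[[]]]]]]]]]]]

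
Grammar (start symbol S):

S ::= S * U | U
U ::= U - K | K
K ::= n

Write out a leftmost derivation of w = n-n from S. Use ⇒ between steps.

S⇒U⇒U-K⇒K-K⇒n-K⇒n-n

S ⇒ U   [S ::= U]
U ⇒ U-K   [U ::= U - K]
U-K ⇒ K-K   [U ::= K]
K-K ⇒ n-K   [K ::= n]
n-K ⇒ n-n   [K ::= n]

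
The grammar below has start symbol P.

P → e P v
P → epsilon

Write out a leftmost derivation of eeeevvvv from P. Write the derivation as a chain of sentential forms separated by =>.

P=>ePv=>eePvv=>eeePvvv=>eeeePvvvv=>eeeevvvv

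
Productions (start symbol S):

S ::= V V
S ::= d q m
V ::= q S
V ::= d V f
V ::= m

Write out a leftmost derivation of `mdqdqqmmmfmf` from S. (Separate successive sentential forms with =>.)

S=>VV=>mV=>mdVf=>mdqSf=>mdqVVf=>mdqdVfVf=>mdqdqSfVf=>mdqdqVVfVf=>mdqdqqSVfVf=>mdqdqqVVVfVf=>mdqdqqmVVfVf=>mdqdqqmmVfVf=>mdqdqqmmmfVf=>mdqdqqmmmfmf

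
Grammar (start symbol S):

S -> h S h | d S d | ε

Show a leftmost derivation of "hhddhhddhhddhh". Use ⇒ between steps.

S ⇒ hSh   [S -> h S h]
hSh ⇒ hhShh   [S -> h S h]
hhShh ⇒ hhdSdhh   [S -> d S d]
hhdSdhh ⇒ hhddSddhh   [S -> d S d]
hhddSddhh ⇒ hhddhShddhh   [S -> h S h]
hhddhShddhh ⇒ hhddhhShhddhh   [S -> h S h]
hhddhhShhddhh ⇒ hhddhhdSdhhddhh   [S -> d S d]
hhddhhdSdhhddhh ⇒ hhddhhddhhddhh   [S -> ε]

S⇒hSh⇒hhShh⇒hhdSdhh⇒hhddSddhh⇒hhddhShddhh⇒hhddhhShhddhh⇒hhddhhdSdhhddhh⇒hhddhhddhhddhh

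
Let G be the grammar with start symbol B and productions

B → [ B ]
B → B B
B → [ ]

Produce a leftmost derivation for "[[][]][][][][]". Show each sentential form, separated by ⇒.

B⇒BB⇒BBB⇒BBBB⇒BBBBB⇒[B]BBBB⇒[BB]BBBB⇒[[]B]BBBB⇒[[][]]BBBB⇒[[][]][]BBB⇒[[][]][][]BB⇒[[][]][][][]B⇒[[][]][][][][]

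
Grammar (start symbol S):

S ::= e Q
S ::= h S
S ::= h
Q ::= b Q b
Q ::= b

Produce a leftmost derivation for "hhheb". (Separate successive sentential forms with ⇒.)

S ⇒ hS ⇒ hhS ⇒ hhhS ⇒ hhheQ ⇒ hhheb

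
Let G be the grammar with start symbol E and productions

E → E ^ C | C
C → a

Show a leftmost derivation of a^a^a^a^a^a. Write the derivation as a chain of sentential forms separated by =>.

E=>E^C=>E^C^C=>E^C^C^C=>E^C^C^C^C=>E^C^C^C^C^C=>C^C^C^C^C^C=>a^C^C^C^C^C=>a^a^C^C^C^C=>a^a^a^C^C^C=>a^a^a^a^C^C=>a^a^a^a^a^C=>a^a^a^a^a^a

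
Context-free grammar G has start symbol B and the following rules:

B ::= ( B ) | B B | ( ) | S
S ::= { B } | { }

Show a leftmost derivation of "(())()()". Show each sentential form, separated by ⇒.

B ⇒ BB   [B ::= B B]
BB ⇒ BBB   [B ::= B B]
BBB ⇒ (B)BB   [B ::= ( B )]
(B)BB ⇒ (())BB   [B ::= ( )]
(())BB ⇒ (())()B   [B ::= ( )]
(())()B ⇒ (())()()   [B ::= ( )]

B ⇒ BB ⇒ BBB ⇒ (B)BB ⇒ (())BB ⇒ (())()B ⇒ (())()()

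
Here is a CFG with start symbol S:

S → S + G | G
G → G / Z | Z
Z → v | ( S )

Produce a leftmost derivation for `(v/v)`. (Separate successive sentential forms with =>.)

S => G   [S → G]
G => Z   [G → Z]
Z => (S)   [Z → ( S )]
(S) => (G)   [S → G]
(G) => (G/Z)   [G → G / Z]
(G/Z) => (Z/Z)   [G → Z]
(Z/Z) => (v/Z)   [Z → v]
(v/Z) => (v/v)   [Z → v]

S=>G=>Z=>(S)=>(G)=>(G/Z)=>(Z/Z)=>(v/Z)=>(v/v)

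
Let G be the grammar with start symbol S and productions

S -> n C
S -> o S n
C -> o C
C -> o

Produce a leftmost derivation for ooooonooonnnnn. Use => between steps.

S => oSn => ooSnn => oooSnnn => ooooSnnnn => oooooSnnnnn => ooooonCnnnnn => ooooonoCnnnnn => ooooonooCnnnnn => ooooonooonnnnn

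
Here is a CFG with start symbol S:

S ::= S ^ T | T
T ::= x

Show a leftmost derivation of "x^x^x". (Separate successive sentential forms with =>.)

S => S^T => S^T^T => T^T^T => x^T^T => x^x^T => x^x^x

S => S^T   [S ::= S ^ T]
S^T => S^T^T   [S ::= S ^ T]
S^T^T => T^T^T   [S ::= T]
T^T^T => x^T^T   [T ::= x]
x^T^T => x^x^T   [T ::= x]
x^x^T => x^x^x   [T ::= x]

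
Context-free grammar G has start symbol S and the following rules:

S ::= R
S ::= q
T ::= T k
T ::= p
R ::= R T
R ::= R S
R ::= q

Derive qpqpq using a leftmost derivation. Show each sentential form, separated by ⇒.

S ⇒ R ⇒ RS ⇒ RTS ⇒ RSTS ⇒ RTSTS ⇒ qTSTS ⇒ qpSTS ⇒ qpqTS ⇒ qpqpS ⇒ qpqpq

S ⇒ R   [S ::= R]
R ⇒ RS   [R ::= R S]
RS ⇒ RTS   [R ::= R T]
RTS ⇒ RSTS   [R ::= R S]
RSTS ⇒ RTSTS   [R ::= R T]
RTSTS ⇒ qTSTS   [R ::= q]
qTSTS ⇒ qpSTS   [T ::= p]
qpSTS ⇒ qpqTS   [S ::= q]
qpqTS ⇒ qpqpS   [T ::= p]
qpqpS ⇒ qpqpq   [S ::= q]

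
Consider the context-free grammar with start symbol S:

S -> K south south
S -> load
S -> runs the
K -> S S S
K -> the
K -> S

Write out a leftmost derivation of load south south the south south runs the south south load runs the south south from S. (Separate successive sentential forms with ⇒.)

S ⇒ K south south ⇒ S S S south south ⇒ K south south S S south south ⇒ S S S south south S S south south ⇒ K south south S S south south S S south south ⇒ S south south S S south south S S south south ⇒ load south south S S south south S S south south ⇒ load south south K south south S south south S S south south ⇒ load south south the south south S south south S S south south ⇒ load south south the south south runs the south south S S south south ⇒ load south south the south south runs the south south load S south south ⇒ load south south the south south runs the south south load runs the south south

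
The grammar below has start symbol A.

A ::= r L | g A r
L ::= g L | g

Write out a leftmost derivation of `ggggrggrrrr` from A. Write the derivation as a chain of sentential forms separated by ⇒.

A⇒gAr⇒ggArr⇒gggArrr⇒ggggArrrr⇒ggggrLrrrr⇒ggggrgLrrrr⇒ggggrggrrrr

A ⇒ gAr   [A ::= g A r]
gAr ⇒ ggArr   [A ::= g A r]
ggArr ⇒ gggArrr   [A ::= g A r]
gggArrr ⇒ ggggArrrr   [A ::= g A r]
ggggArrrr ⇒ ggggrLrrrr   [A ::= r L]
ggggrLrrrr ⇒ ggggrgLrrrr   [L ::= g L]
ggggrgLrrrr ⇒ ggggrggrrrr   [L ::= g]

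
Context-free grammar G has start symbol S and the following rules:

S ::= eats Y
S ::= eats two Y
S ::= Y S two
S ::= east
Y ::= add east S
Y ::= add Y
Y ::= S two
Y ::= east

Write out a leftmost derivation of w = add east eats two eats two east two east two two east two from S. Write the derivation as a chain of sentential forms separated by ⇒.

S ⇒ Y S two   [S ::= Y S two]
Y S two ⇒ S two S two   [Y ::= S two]
S two S two ⇒ Y S two two S two   [S ::= Y S two]
Y S two two S two ⇒ add east S S two two S two   [Y ::= add east S]
add east S S two two S two ⇒ add east eats two Y S two two S two   [S ::= eats two Y]
add east eats two Y S two two S two ⇒ add east eats two S two S two two S two   [Y ::= S two]
add east eats two S two S two two S two ⇒ add east eats two eats two Y two S two two S two   [S ::= eats two Y]
add east eats two eats two Y two S two two S two ⇒ add east eats two eats two east two S two two S two   [Y ::= east]
add east eats two eats two east two S two two S two ⇒ add east eats two eats two east two east two two S two   [S ::= east]
add east eats two eats two east two east two two S two ⇒ add east eats two eats two east two east two two east two   [S ::= east]

S ⇒ Y S two ⇒ S two S two ⇒ Y S two two S two ⇒ add east S S two two S two ⇒ add east eats two Y S two two S two ⇒ add east eats two S two S two two S two ⇒ add east eats two eats two Y two S two two S two ⇒ add east eats two eats two east two S two two S two ⇒ add east eats two eats two east two east two two S two ⇒ add east eats two eats two east two east two two east two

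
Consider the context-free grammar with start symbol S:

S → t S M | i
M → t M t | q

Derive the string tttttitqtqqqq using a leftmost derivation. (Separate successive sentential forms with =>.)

S=>tSM=>ttSMM=>tttSMMM=>ttttSMMMM=>tttttSMMMMM=>tttttiMMMMM=>tttttitMtMMMM=>tttttitqtMMMM=>tttttitqtqMMM=>tttttitqtqqMM=>tttttitqtqqqM=>tttttitqtqqqq

S => tSM   [S → t S M]
tSM => ttSMM   [S → t S M]
ttSMM => tttSMMM   [S → t S M]
tttSMMM => ttttSMMMM   [S → t S M]
ttttSMMMM => tttttSMMMMM   [S → t S M]
tttttSMMMMM => tttttiMMMMM   [S → i]
tttttiMMMMM => tttttitMtMMMM   [M → t M t]
tttttitMtMMMM => tttttitqtMMMM   [M → q]
tttttitqtMMMM => tttttitqtqMMM   [M → q]
tttttitqtqMMM => tttttitqtqqMM   [M → q]
tttttitqtqqMM => tttttitqtqqqM   [M → q]
tttttitqtqqqM => tttttitqtqqqq   [M → q]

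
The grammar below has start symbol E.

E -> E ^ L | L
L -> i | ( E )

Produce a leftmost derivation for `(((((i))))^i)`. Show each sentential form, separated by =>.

E => L => (E) => (E^L) => (L^L) => ((E)^L) => ((L)^L) => (((E))^L) => (((L))^L) => ((((E)))^L) => ((((L)))^L) => (((((E))))^L) => (((((L))))^L) => (((((i))))^L) => (((((i))))^i)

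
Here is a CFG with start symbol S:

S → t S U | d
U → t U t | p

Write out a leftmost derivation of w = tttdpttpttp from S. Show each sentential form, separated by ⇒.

S⇒tSU⇒ttSUU⇒tttSUUU⇒tttdUUU⇒tttdpUU⇒tttdptUtU⇒tttdpttUttU⇒tttdpttpttU⇒tttdpttpttp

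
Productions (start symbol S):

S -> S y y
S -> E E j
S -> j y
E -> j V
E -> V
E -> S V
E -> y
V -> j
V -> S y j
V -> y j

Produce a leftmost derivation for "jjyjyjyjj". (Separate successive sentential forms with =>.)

S => EEj => VEj => jEj => jSVj => jEEjVj => jSVEjVj => jjyVEjVj => jjyjEjVj => jjyjyjVj => jjyjyjyjj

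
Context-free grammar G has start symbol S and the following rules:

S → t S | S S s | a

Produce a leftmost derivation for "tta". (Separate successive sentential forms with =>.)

S=>tS=>ttS=>tta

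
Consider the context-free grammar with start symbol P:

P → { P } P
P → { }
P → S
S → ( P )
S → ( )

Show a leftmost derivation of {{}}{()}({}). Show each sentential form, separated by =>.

P => {P}P   [P → { P } P]
{P}P => {{}}P   [P → { }]
{{}}P => {{}}{P}P   [P → { P } P]
{{}}{P}P => {{}}{S}P   [P → S]
{{}}{S}P => {{}}{()}P   [S → ( )]
{{}}{()}P => {{}}{()}S   [P → S]
{{}}{()}S => {{}}{()}(P)   [S → ( P )]
{{}}{()}(P) => {{}}{()}({})   [P → { }]

P => {P}P => {{}}P => {{}}{P}P => {{}}{S}P => {{}}{()}P => {{}}{()}S => {{}}{()}(P) => {{}}{()}({})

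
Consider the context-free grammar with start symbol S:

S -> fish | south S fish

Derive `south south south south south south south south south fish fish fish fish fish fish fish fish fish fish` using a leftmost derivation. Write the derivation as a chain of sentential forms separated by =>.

S => south S fish => south south S fish fish => south south south S fish fish fish => south south south south S fish fish fish fish => south south south south south S fish fish fish fish fish => south south south south south south S fish fish fish fish fish fish => south south south south south south south S fish fish fish fish fish fish fish => south south south south south south south south S fish fish fish fish fish fish fish fish => south south south south south south south south south S fish fish fish fish fish fish fish fish fish => south south south south south south south south south fish fish fish fish fish fish fish fish fish fish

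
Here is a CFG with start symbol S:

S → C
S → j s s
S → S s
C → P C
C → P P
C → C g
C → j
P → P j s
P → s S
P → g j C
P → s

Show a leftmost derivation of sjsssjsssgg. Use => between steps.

S => C => Cg => Cgg => PPgg => sSPgg => sjssPgg => sjsssSgg => sjsssSsgg => sjsssjsssgg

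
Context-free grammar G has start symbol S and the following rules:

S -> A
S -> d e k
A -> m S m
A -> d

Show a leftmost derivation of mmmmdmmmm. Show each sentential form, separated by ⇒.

S ⇒ A ⇒ mSm ⇒ mAm ⇒ mmSmm ⇒ mmAmm ⇒ mmmSmmm ⇒ mmmAmmm ⇒ mmmmSmmmm ⇒ mmmmAmmmm ⇒ mmmmdmmmm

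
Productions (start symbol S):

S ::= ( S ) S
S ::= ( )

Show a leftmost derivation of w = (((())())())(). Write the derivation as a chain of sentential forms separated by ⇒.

S ⇒ (S)S ⇒ ((S)S)S ⇒ (((S)S)S)S ⇒ (((())S)S)S ⇒ (((())())S)S ⇒ (((())())())S ⇒ (((())())())()

S ⇒ (S)S   [S ::= ( S ) S]
(S)S ⇒ ((S)S)S   [S ::= ( S ) S]
((S)S)S ⇒ (((S)S)S)S   [S ::= ( S ) S]
(((S)S)S)S ⇒ (((())S)S)S   [S ::= ( )]
(((())S)S)S ⇒ (((())())S)S   [S ::= ( )]
(((())())S)S ⇒ (((())())())S   [S ::= ( )]
(((())())())S ⇒ (((())())())()   [S ::= ( )]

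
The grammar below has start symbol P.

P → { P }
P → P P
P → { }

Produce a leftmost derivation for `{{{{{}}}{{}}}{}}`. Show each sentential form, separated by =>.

P => {P}   [P → { P }]
{P} => {PP}   [P → P P]
{PP} => {{P}P}   [P → { P }]
{{P}P} => {{PP}P}   [P → P P]
{{PP}P} => {{{P}P}P}   [P → { P }]
{{{P}P}P} => {{{{P}}P}P}   [P → { P }]
{{{{P}}P}P} => {{{{{}}}P}P}   [P → { }]
{{{{{}}}P}P} => {{{{{}}}{P}}P}   [P → { P }]
{{{{{}}}{P}}P} => {{{{{}}}{{}}}P}   [P → { }]
{{{{{}}}{{}}}P} => {{{{{}}}{{}}}{}}   [P → { }]

P => {P} => {PP} => {{P}P} => {{PP}P} => {{{P}P}P} => {{{{P}}P}P} => {{{{{}}}P}P} => {{{{{}}}{P}}P} => {{{{{}}}{{}}}P} => {{{{{}}}{{}}}{}}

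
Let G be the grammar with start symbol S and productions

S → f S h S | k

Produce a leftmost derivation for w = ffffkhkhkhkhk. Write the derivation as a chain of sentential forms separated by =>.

S => fShS => ffShShS => fffShShShS => ffffShShShShS => ffffkhShShShS => ffffkhkhShShS => ffffkhkhkhShS => ffffkhkhkhkhS => ffffkhkhkhkhk

S => fShS   [S → f S h S]
fShS => ffShShS   [S → f S h S]
ffShShS => fffShShShS   [S → f S h S]
fffShShShS => ffffShShShShS   [S → f S h S]
ffffShShShShS => ffffkhShShShS   [S → k]
ffffkhShShShS => ffffkhkhShShS   [S → k]
ffffkhkhShShS => ffffkhkhkhShS   [S → k]
ffffkhkhkhShS => ffffkhkhkhkhS   [S → k]
ffffkhkhkhkhS => ffffkhkhkhkhk   [S → k]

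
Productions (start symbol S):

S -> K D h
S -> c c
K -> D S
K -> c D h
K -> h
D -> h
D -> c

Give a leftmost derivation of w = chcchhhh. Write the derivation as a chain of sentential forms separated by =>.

S => KDh => DSDh => cSDh => cKDhDh => cDSDhDh => chSDhDh => chccDhDh => chcchhDh => chcchhhh

S => KDh   [S -> K D h]
KDh => DSDh   [K -> D S]
DSDh => cSDh   [D -> c]
cSDh => cKDhDh   [S -> K D h]
cKDhDh => cDSDhDh   [K -> D S]
cDSDhDh => chSDhDh   [D -> h]
chSDhDh => chccDhDh   [S -> c c]
chccDhDh => chcchhDh   [D -> h]
chcchhDh => chcchhhh   [D -> h]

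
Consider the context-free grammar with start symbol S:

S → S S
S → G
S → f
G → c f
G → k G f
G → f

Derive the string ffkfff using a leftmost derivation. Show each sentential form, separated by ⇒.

S ⇒ SS ⇒ SSS ⇒ fSS ⇒ fSSS ⇒ ffSS ⇒ ffGS ⇒ ffkGfS ⇒ ffkffS ⇒ ffkfff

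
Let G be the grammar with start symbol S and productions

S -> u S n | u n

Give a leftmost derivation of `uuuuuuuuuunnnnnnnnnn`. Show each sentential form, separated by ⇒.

S ⇒ uSn   [S -> u S n]
uSn ⇒ uuSnn   [S -> u S n]
uuSnn ⇒ uuuSnnn   [S -> u S n]
uuuSnnn ⇒ uuuuSnnnn   [S -> u S n]
uuuuSnnnn ⇒ uuuuuSnnnnn   [S -> u S n]
uuuuuSnnnnn ⇒ uuuuuuSnnnnnn   [S -> u S n]
uuuuuuSnnnnnn ⇒ uuuuuuuSnnnnnnn   [S -> u S n]
uuuuuuuSnnnnnnn ⇒ uuuuuuuuSnnnnnnnn   [S -> u S n]
uuuuuuuuSnnnnnnnn ⇒ uuuuuuuuuSnnnnnnnnn   [S -> u S n]
uuuuuuuuuSnnnnnnnnn ⇒ uuuuuuuuuunnnnnnnnnn   [S -> u n]

S ⇒ uSn ⇒ uuSnn ⇒ uuuSnnn ⇒ uuuuSnnnn ⇒ uuuuuSnnnnn ⇒ uuuuuuSnnnnnn ⇒ uuuuuuuSnnnnnnn ⇒ uuuuuuuuSnnnnnnnn ⇒ uuuuuuuuuSnnnnnnnnn ⇒ uuuuuuuuuunnnnnnnnnn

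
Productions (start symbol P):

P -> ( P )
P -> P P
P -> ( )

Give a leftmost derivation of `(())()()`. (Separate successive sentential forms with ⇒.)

P ⇒ PP   [P -> P P]
PP ⇒ PPP   [P -> P P]
PPP ⇒ (P)PP   [P -> ( P )]
(P)PP ⇒ (())PP   [P -> ( )]
(())PP ⇒ (())()P   [P -> ( )]
(())()P ⇒ (())()()   [P -> ( )]

P⇒PP⇒PPP⇒(P)PP⇒(())PP⇒(())()P⇒(())()()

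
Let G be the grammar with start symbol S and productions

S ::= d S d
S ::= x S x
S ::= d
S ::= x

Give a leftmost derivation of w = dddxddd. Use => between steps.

S => dSd   [S ::= d S d]
dSd => ddSdd   [S ::= d S d]
ddSdd => dddSddd   [S ::= d S d]
dddSddd => dddxddd   [S ::= x]

S => dSd => ddSdd => dddSddd => dddxddd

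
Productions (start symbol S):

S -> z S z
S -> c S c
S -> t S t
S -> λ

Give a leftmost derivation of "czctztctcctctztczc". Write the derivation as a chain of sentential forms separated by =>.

S=>cSc=>czSzc=>czcSczc=>czctStczc=>czctzSztczc=>czctztStztczc=>czctztcSctztczc=>czctztctStctztczc=>czctztctcSctctztczc=>czctztctcctctztczc

S => cSc   [S -> c S c]
cSc => czSzc   [S -> z S z]
czSzc => czcSczc   [S -> c S c]
czcSczc => czctStczc   [S -> t S t]
czctStczc => czctzSztczc   [S -> z S z]
czctzSztczc => czctztStztczc   [S -> t S t]
czctztStztczc => czctztcSctztczc   [S -> c S c]
czctztcSctztczc => czctztctStctztczc   [S -> t S t]
czctztctStctztczc => czctztctcSctctztczc   [S -> c S c]
czctztctcSctctztczc => czctztctcctctztczc   [S -> λ]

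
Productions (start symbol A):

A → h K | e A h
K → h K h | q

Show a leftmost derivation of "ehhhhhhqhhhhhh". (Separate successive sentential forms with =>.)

A => eAh   [A → e A h]
eAh => ehKh   [A → h K]
ehKh => ehhKhh   [K → h K h]
ehhKhh => ehhhKhhh   [K → h K h]
ehhhKhhh => ehhhhKhhhh   [K → h K h]
ehhhhKhhhh => ehhhhhKhhhhh   [K → h K h]
ehhhhhKhhhhh => ehhhhhhKhhhhhh   [K → h K h]
ehhhhhhKhhhhhh => ehhhhhhqhhhhhh   [K → q]

A => eAh => ehKh => ehhKhh => ehhhKhhh => ehhhhKhhhh => ehhhhhKhhhhh => ehhhhhhKhhhhhh => ehhhhhhqhhhhhh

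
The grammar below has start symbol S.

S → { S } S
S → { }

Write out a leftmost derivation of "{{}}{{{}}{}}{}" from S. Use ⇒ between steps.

S ⇒ {S}S ⇒ {{}}S ⇒ {{}}{S}S ⇒ {{}}{{S}S}S ⇒ {{}}{{{}}S}S ⇒ {{}}{{{}}{}}S ⇒ {{}}{{{}}{}}{}

S ⇒ {S}S   [S → { S } S]
{S}S ⇒ {{}}S   [S → { }]
{{}}S ⇒ {{}}{S}S   [S → { S } S]
{{}}{S}S ⇒ {{}}{{S}S}S   [S → { S } S]
{{}}{{S}S}S ⇒ {{}}{{{}}S}S   [S → { }]
{{}}{{{}}S}S ⇒ {{}}{{{}}{}}S   [S → { }]
{{}}{{{}}{}}S ⇒ {{}}{{{}}{}}{}   [S → { }]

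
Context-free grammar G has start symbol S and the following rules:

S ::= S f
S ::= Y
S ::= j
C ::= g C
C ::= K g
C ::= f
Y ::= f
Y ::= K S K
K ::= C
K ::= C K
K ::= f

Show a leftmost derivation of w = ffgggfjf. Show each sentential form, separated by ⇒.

S ⇒ Y ⇒ KSK ⇒ CKSK ⇒ KgKSK ⇒ CgKSK ⇒ KggKSK ⇒ CggKSK ⇒ KgggKSK ⇒ CKgggKSK ⇒ fKgggKSK ⇒ ffgggKSK ⇒ ffgggfSK ⇒ ffgggfjK ⇒ ffgggfjf

S ⇒ Y   [S ::= Y]
Y ⇒ KSK   [Y ::= K S K]
KSK ⇒ CKSK   [K ::= C K]
CKSK ⇒ KgKSK   [C ::= K g]
KgKSK ⇒ CgKSK   [K ::= C]
CgKSK ⇒ KggKSK   [C ::= K g]
KggKSK ⇒ CggKSK   [K ::= C]
CggKSK ⇒ KgggKSK   [C ::= K g]
KgggKSK ⇒ CKgggKSK   [K ::= C K]
CKgggKSK ⇒ fKgggKSK   [C ::= f]
fKgggKSK ⇒ ffgggKSK   [K ::= f]
ffgggKSK ⇒ ffgggfSK   [K ::= f]
ffgggfSK ⇒ ffgggfjK   [S ::= j]
ffgggfjK ⇒ ffgggfjf   [K ::= f]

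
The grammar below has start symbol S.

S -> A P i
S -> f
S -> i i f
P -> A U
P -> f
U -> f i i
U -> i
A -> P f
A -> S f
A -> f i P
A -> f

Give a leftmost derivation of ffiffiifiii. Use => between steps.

S => APi   [S -> A P i]
APi => fPi   [A -> f]
fPi => fAUi   [P -> A U]
fAUi => ffiPUi   [A -> f i P]
ffiPUi => ffiAUUi   [P -> A U]
ffiAUUi => ffifUUi   [A -> f]
ffifUUi => ffiffiiUi   [U -> f i i]
ffiffiiUi => ffiffiifiii   [U -> f i i]

S=>APi=>fPi=>fAUi=>ffiPUi=>ffiAUUi=>ffifUUi=>ffiffiiUi=>ffiffiifiii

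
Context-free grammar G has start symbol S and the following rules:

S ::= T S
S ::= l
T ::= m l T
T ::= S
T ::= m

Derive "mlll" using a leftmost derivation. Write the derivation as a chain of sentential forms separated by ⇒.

S⇒TS⇒SS⇒TSS⇒SSS⇒TSSS⇒mSSS⇒mlSS⇒mllS⇒mlll

S ⇒ TS   [S ::= T S]
TS ⇒ SS   [T ::= S]
SS ⇒ TSS   [S ::= T S]
TSS ⇒ SSS   [T ::= S]
SSS ⇒ TSSS   [S ::= T S]
TSSS ⇒ mSSS   [T ::= m]
mSSS ⇒ mlSS   [S ::= l]
mlSS ⇒ mllS   [S ::= l]
mllS ⇒ mlll   [S ::= l]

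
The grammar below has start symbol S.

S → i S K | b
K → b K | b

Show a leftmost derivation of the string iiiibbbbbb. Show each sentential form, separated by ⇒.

S ⇒ iSK ⇒ iiSKK ⇒ iiiSKKK ⇒ iiiiSKKKK ⇒ iiiibKKKK ⇒ iiiibbKKK ⇒ iiiibbbKK ⇒ iiiibbbbKK ⇒ iiiibbbbbK ⇒ iiiibbbbbb

S ⇒ iSK   [S → i S K]
iSK ⇒ iiSKK   [S → i S K]
iiSKK ⇒ iiiSKKK   [S → i S K]
iiiSKKK ⇒ iiiiSKKKK   [S → i S K]
iiiiSKKKK ⇒ iiiibKKKK   [S → b]
iiiibKKKK ⇒ iiiibbKKK   [K → b]
iiiibbKKK ⇒ iiiibbbKK   [K → b]
iiiibbbKK ⇒ iiiibbbbKK   [K → b K]
iiiibbbbKK ⇒ iiiibbbbbK   [K → b]
iiiibbbbbK ⇒ iiiibbbbbb   [K → b]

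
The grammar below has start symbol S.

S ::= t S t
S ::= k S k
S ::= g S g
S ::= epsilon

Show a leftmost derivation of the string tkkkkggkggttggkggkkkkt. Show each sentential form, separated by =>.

S=>tSt=>tkSkt=>tkkSkkt=>tkkkSkkkt=>tkkkkSkkkkt=>tkkkkgSgkkkkt=>tkkkkggSggkkkkt=>tkkkkggkSkggkkkkt=>tkkkkggkgSgkggkkkkt=>tkkkkggkggSggkggkkkkt=>tkkkkggkggtStggkggkkkkt=>tkkkkggkggttggkggkkkkt

S => tSt   [S ::= t S t]
tSt => tkSkt   [S ::= k S k]
tkSkt => tkkSkkt   [S ::= k S k]
tkkSkkt => tkkkSkkkt   [S ::= k S k]
tkkkSkkkt => tkkkkSkkkkt   [S ::= k S k]
tkkkkSkkkkt => tkkkkgSgkkkkt   [S ::= g S g]
tkkkkgSgkkkkt => tkkkkggSggkkkkt   [S ::= g S g]
tkkkkggSggkkkkt => tkkkkggkSkggkkkkt   [S ::= k S k]
tkkkkggkSkggkkkkt => tkkkkggkgSgkggkkkkt   [S ::= g S g]
tkkkkggkgSgkggkkkkt => tkkkkggkggSggkggkkkkt   [S ::= g S g]
tkkkkggkggSggkggkkkkt => tkkkkggkggtStggkggkkkkt   [S ::= t S t]
tkkkkggkggtStggkggkkkkt => tkkkkggkggttggkggkkkkt   [S ::= epsilon]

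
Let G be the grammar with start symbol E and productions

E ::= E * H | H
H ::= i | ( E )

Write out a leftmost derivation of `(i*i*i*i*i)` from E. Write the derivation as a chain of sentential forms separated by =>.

E => H => (E) => (E*H) => (E*H*H) => (E*H*H*H) => (E*H*H*H*H) => (H*H*H*H*H) => (i*H*H*H*H) => (i*i*H*H*H) => (i*i*i*H*H) => (i*i*i*i*H) => (i*i*i*i*i)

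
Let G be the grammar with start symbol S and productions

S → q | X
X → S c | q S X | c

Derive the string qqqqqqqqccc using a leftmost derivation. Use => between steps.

S => X => qSX => qqX => qqqSX => qqqqX => qqqqSc => qqqqXc => qqqqqSXc => qqqqqqXc => qqqqqqScc => qqqqqqXcc => qqqqqqqSXcc => qqqqqqqqXcc => qqqqqqqqccc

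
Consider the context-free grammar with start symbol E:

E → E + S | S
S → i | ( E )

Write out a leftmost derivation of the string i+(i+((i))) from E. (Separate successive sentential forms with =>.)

E => E+S => S+S => i+S => i+(E) => i+(E+S) => i+(S+S) => i+(i+S) => i+(i+(E)) => i+(i+(S)) => i+(i+((E))) => i+(i+((S))) => i+(i+((i)))

E => E+S   [E → E + S]
E+S => S+S   [E → S]
S+S => i+S   [S → i]
i+S => i+(E)   [S → ( E )]
i+(E) => i+(E+S)   [E → E + S]
i+(E+S) => i+(S+S)   [E → S]
i+(S+S) => i+(i+S)   [S → i]
i+(i+S) => i+(i+(E))   [S → ( E )]
i+(i+(E)) => i+(i+(S))   [E → S]
i+(i+(S)) => i+(i+((E)))   [S → ( E )]
i+(i+((E))) => i+(i+((S)))   [E → S]
i+(i+((S))) => i+(i+((i)))   [S → i]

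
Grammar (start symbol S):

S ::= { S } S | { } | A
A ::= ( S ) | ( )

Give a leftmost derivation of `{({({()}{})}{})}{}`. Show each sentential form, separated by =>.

S => {S}S   [S ::= { S } S]
{S}S => {A}S   [S ::= A]
{A}S => {(S)}S   [A ::= ( S )]
{(S)}S => {({S}S)}S   [S ::= { S } S]
{({S}S)}S => {({A}S)}S   [S ::= A]
{({A}S)}S => {({(S)}S)}S   [A ::= ( S )]
{({(S)}S)}S => {({({S}S)}S)}S   [S ::= { S } S]
{({({S}S)}S)}S => {({({A}S)}S)}S   [S ::= A]
{({({A}S)}S)}S => {({({()}S)}S)}S   [A ::= ( )]
{({({()}S)}S)}S => {({({()}{})}S)}S   [S ::= { }]
{({({()}{})}S)}S => {({({()}{})}{})}S   [S ::= { }]
{({({()}{})}{})}S => {({({()}{})}{})}{}   [S ::= { }]

S => {S}S => {A}S => {(S)}S => {({S}S)}S => {({A}S)}S => {({(S)}S)}S => {({({S}S)}S)}S => {({({A}S)}S)}S => {({({()}S)}S)}S => {({({()}{})}S)}S => {({({()}{})}{})}S => {({({()}{})}{})}{}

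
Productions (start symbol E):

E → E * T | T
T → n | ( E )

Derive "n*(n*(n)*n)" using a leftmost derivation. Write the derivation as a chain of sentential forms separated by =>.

E => E*T   [E → E * T]
E*T => T*T   [E → T]
T*T => n*T   [T → n]
n*T => n*(E)   [T → ( E )]
n*(E) => n*(E*T)   [E → E * T]
n*(E*T) => n*(E*T*T)   [E → E * T]
n*(E*T*T) => n*(T*T*T)   [E → T]
n*(T*T*T) => n*(n*T*T)   [T → n]
n*(n*T*T) => n*(n*(E)*T)   [T → ( E )]
n*(n*(E)*T) => n*(n*(T)*T)   [E → T]
n*(n*(T)*T) => n*(n*(n)*T)   [T → n]
n*(n*(n)*T) => n*(n*(n)*n)   [T → n]

E=>E*T=>T*T=>n*T=>n*(E)=>n*(E*T)=>n*(E*T*T)=>n*(T*T*T)=>n*(n*T*T)=>n*(n*(E)*T)=>n*(n*(T)*T)=>n*(n*(n)*T)=>n*(n*(n)*n)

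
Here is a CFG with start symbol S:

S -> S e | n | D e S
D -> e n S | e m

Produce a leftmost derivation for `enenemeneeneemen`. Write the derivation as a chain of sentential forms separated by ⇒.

S ⇒ DeS   [S -> D e S]
DeS ⇒ enSeS   [D -> e n S]
enSeS ⇒ enDeSeS   [S -> D e S]
enDeSeS ⇒ enenSeSeS   [D -> e n S]
enenSeSeS ⇒ enenDeSeSeS   [S -> D e S]
enenDeSeSeS ⇒ enenemeSeSeS   [D -> e m]
enenemeSeSeS ⇒ enenemeSeeSeS   [S -> S e]
enenemeSeeSeS ⇒ enenemeneeSeS   [S -> n]
enenemeneeSeS ⇒ enenemeneeneS   [S -> n]
enenemeneeneS ⇒ enenemeneeneDeS   [S -> D e S]
enenemeneeneDeS ⇒ enenemeneeneemeS   [D -> e m]
enenemeneeneemeS ⇒ enenemeneeneemen   [S -> n]

S⇒DeS⇒enSeS⇒enDeSeS⇒enenSeSeS⇒enenDeSeSeS⇒enenemeSeSeS⇒enenemeSeeSeS⇒enenemeneeSeS⇒enenemeneeneS⇒enenemeneeneDeS⇒enenemeneeneemeS⇒enenemeneeneemen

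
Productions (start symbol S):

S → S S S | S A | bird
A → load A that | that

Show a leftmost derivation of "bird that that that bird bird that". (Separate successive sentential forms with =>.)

S => S A => S S S A => S A S S A => S A A S S A => S A A A S S A => bird A A A S S A => bird that A A S S A => bird that that A S S A => bird that that that S S A => bird that that that bird S A => bird that that that bird bird A => bird that that that bird bird that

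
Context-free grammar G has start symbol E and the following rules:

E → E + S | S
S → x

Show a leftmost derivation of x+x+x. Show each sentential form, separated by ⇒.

E ⇒ E+S ⇒ E+S+S ⇒ S+S+S ⇒ x+S+S ⇒ x+x+S ⇒ x+x+x

E ⇒ E+S   [E → E + S]
E+S ⇒ E+S+S   [E → E + S]
E+S+S ⇒ S+S+S   [E → S]
S+S+S ⇒ x+S+S   [S → x]
x+S+S ⇒ x+x+S   [S → x]
x+x+S ⇒ x+x+x   [S → x]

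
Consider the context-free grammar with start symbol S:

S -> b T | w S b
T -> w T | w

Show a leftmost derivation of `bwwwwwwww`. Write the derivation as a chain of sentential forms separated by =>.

S=>bT=>bwT=>bwwT=>bwwwT=>bwwwwT=>bwwwwwT=>bwwwwwwT=>bwwwwwwwT=>bwwwwwwww

S => bT   [S -> b T]
bT => bwT   [T -> w T]
bwT => bwwT   [T -> w T]
bwwT => bwwwT   [T -> w T]
bwwwT => bwwwwT   [T -> w T]
bwwwwT => bwwwwwT   [T -> w T]
bwwwwwT => bwwwwwwT   [T -> w T]
bwwwwwwT => bwwwwwwwT   [T -> w T]
bwwwwwwwT => bwwwwwwww   [T -> w]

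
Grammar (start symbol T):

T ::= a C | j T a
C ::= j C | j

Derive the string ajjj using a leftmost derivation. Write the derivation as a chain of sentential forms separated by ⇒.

T ⇒ aC ⇒ ajC ⇒ ajjC ⇒ ajjj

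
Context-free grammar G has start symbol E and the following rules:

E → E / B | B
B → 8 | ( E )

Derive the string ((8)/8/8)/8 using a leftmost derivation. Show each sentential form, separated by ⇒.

E ⇒ E/B ⇒ B/B ⇒ (E)/B ⇒ (E/B)/B ⇒ (E/B/B)/B ⇒ (B/B/B)/B ⇒ ((E)/B/B)/B ⇒ ((B)/B/B)/B ⇒ ((8)/B/B)/B ⇒ ((8)/8/B)/B ⇒ ((8)/8/8)/B ⇒ ((8)/8/8)/8

E ⇒ E/B   [E → E / B]
E/B ⇒ B/B   [E → B]
B/B ⇒ (E)/B   [B → ( E )]
(E)/B ⇒ (E/B)/B   [E → E / B]
(E/B)/B ⇒ (E/B/B)/B   [E → E / B]
(E/B/B)/B ⇒ (B/B/B)/B   [E → B]
(B/B/B)/B ⇒ ((E)/B/B)/B   [B → ( E )]
((E)/B/B)/B ⇒ ((B)/B/B)/B   [E → B]
((B)/B/B)/B ⇒ ((8)/B/B)/B   [B → 8]
((8)/B/B)/B ⇒ ((8)/8/B)/B   [B → 8]
((8)/8/B)/B ⇒ ((8)/8/8)/B   [B → 8]
((8)/8/8)/B ⇒ ((8)/8/8)/8   [B → 8]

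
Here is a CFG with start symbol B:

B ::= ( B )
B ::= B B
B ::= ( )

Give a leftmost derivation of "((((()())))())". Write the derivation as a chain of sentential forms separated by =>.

B => (B)   [B ::= ( B )]
(B) => (BB)   [B ::= B B]
(BB) => ((B)B)   [B ::= ( B )]
((B)B) => (((B))B)   [B ::= ( B )]
(((B))B) => ((((B)))B)   [B ::= ( B )]
((((B)))B) => ((((BB)))B)   [B ::= B B]
((((BB)))B) => ((((()B)))B)   [B ::= ( )]
((((()B)))B) => ((((()())))B)   [B ::= ( )]
((((()())))B) => ((((()())))())   [B ::= ( )]

B=>(B)=>(BB)=>((B)B)=>(((B))B)=>((((B)))B)=>((((BB)))B)=>((((()B)))B)=>((((()())))B)=>((((()())))())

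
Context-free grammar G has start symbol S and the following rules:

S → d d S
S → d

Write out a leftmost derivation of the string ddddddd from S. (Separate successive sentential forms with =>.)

S => ddS   [S → d d S]
ddS => ddddS   [S → d d S]
ddddS => ddddddS   [S → d d S]
ddddddS => ddddddd   [S → d]

S => ddS => ddddS => ddddddS => ddddddd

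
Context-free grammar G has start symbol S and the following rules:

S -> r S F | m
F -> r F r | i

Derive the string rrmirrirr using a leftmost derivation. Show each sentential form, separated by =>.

S => rSF   [S -> r S F]
rSF => rrSFF   [S -> r S F]
rrSFF => rrmFF   [S -> m]
rrmFF => rrmiF   [F -> i]
rrmiF => rrmirFr   [F -> r F r]
rrmirFr => rrmirrFrr   [F -> r F r]
rrmirrFrr => rrmirrirr   [F -> i]

S => rSF => rrSFF => rrmFF => rrmiF => rrmirFr => rrmirrFrr => rrmirrirr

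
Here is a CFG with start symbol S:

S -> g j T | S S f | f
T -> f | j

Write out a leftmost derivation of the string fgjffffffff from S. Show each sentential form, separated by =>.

S => SSf => SSfSf => SSfSfSf => fSfSfSf => fSSffSfSf => fgjTSffSfSf => fgjfSffSfSf => fgjffffSfSf => fgjffffffSf => fgjffffffff

S => SSf   [S -> S S f]
SSf => SSfSf   [S -> S S f]
SSfSf => SSfSfSf   [S -> S S f]
SSfSfSf => fSfSfSf   [S -> f]
fSfSfSf => fSSffSfSf   [S -> S S f]
fSSffSfSf => fgjTSffSfSf   [S -> g j T]
fgjTSffSfSf => fgjfSffSfSf   [T -> f]
fgjfSffSfSf => fgjffffSfSf   [S -> f]
fgjffffSfSf => fgjffffffSf   [S -> f]
fgjffffffSf => fgjffffffff   [S -> f]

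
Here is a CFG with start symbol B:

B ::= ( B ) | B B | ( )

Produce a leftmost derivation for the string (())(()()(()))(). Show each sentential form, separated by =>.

B => BB => (B)B => (())B => (())BB => (())(B)B => (())(BB)B => (())(BBB)B => (())(()BB)B => (())(()()B)B => (())(()()(B))B => (())(()()(()))B => (())(()()(()))()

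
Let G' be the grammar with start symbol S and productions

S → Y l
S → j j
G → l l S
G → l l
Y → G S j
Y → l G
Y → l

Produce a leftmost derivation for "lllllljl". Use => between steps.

S=>Yl=>GSjl=>llSSjl=>llYlSjl=>llllSjl=>llllYljl=>lllllljl

S => Yl   [S → Y l]
Yl => GSjl   [Y → G S j]
GSjl => llSSjl   [G → l l S]
llSSjl => llYlSjl   [S → Y l]
llYlSjl => llllSjl   [Y → l]
llllSjl => llllYljl   [S → Y l]
llllYljl => lllllljl   [Y → l]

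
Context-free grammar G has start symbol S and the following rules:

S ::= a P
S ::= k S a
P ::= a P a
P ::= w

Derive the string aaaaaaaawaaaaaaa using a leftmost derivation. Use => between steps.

S => aP => aaPa => aaaPaa => aaaaPaaa => aaaaaPaaaa => aaaaaaPaaaaa => aaaaaaaPaaaaaa => aaaaaaaaPaaaaaaa => aaaaaaaawaaaaaaa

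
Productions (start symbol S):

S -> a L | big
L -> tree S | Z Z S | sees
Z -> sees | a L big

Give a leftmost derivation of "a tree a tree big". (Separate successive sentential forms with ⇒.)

S ⇒ a L   [S -> a L]
a L ⇒ a tree S   [L -> tree S]
a tree S ⇒ a tree a L   [S -> a L]
a tree a L ⇒ a tree a tree S   [L -> tree S]
a tree a tree S ⇒ a tree a tree big   [S -> big]

S ⇒ a L ⇒ a tree S ⇒ a tree a L ⇒ a tree a tree S ⇒ a tree a tree big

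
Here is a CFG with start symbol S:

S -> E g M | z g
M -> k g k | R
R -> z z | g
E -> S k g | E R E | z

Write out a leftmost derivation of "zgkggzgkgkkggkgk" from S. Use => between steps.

S => EgM => SkggM => EgMkggM => EREgMkggM => SkgREgMkggM => zgkgREgMkggM => zgkggEgMkggM => zgkggzgMkggM => zgkggzgkgkkggM => zgkggzgkgkkggkgk

S => EgM   [S -> E g M]
EgM => SkggM   [E -> S k g]
SkggM => EgMkggM   [S -> E g M]
EgMkggM => EREgMkggM   [E -> E R E]
EREgMkggM => SkgREgMkggM   [E -> S k g]
SkgREgMkggM => zgkgREgMkggM   [S -> z g]
zgkgREgMkggM => zgkggEgMkggM   [R -> g]
zgkggEgMkggM => zgkggzgMkggM   [E -> z]
zgkggzgMkggM => zgkggzgkgkkggM   [M -> k g k]
zgkggzgkgkkggM => zgkggzgkgkkggkgk   [M -> k g k]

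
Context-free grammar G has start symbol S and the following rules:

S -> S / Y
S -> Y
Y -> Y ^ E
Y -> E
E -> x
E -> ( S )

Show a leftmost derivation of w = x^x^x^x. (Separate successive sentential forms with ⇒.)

S ⇒ Y ⇒ Y^E ⇒ Y^E^E ⇒ Y^E^E^E ⇒ E^E^E^E ⇒ x^E^E^E ⇒ x^x^E^E ⇒ x^x^x^E ⇒ x^x^x^x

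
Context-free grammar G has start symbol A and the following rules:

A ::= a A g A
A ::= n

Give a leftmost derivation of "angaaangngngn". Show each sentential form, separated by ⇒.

A ⇒ aAgA ⇒ angA ⇒ angaAgA ⇒ angaaAgAgA ⇒ angaaaAgAgAgA ⇒ angaaangAgAgA ⇒ angaaangngAgA ⇒ angaaangngngA ⇒ angaaangngngn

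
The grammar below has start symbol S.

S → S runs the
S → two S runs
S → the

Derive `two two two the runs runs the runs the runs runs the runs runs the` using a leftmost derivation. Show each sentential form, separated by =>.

S => S runs the => two S runs runs the => two S runs the runs runs the => two two S runs runs the runs runs the => two two S runs the runs runs the runs runs the => two two S runs the runs the runs runs the runs runs the => two two two S runs runs the runs the runs runs the runs runs the => two two two the runs runs the runs the runs runs the runs runs the

S => S runs the   [S → S runs the]
S runs the => two S runs runs the   [S → two S runs]
two S runs runs the => two S runs the runs runs the   [S → S runs the]
two S runs the runs runs the => two two S runs runs the runs runs the   [S → two S runs]
two two S runs runs the runs runs the => two two S runs the runs runs the runs runs the   [S → S runs the]
two two S runs the runs runs the runs runs the => two two S runs the runs the runs runs the runs runs the   [S → S runs the]
two two S runs the runs the runs runs the runs runs the => two two two S runs runs the runs the runs runs the runs runs the   [S → two S runs]
two two two S runs runs the runs the runs runs the runs runs the => two two two the runs runs the runs the runs runs the runs runs the   [S → the]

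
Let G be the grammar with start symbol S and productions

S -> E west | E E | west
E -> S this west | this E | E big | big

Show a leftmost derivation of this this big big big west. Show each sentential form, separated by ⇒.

S ⇒ E west ⇒ this E west ⇒ this E big west ⇒ this this E big west ⇒ this this E big big west ⇒ this this big big big west

S ⇒ E west   [S -> E west]
E west ⇒ this E west   [E -> this E]
this E west ⇒ this E big west   [E -> E big]
this E big west ⇒ this this E big west   [E -> this E]
this this E big west ⇒ this this E big big west   [E -> E big]
this this E big big west ⇒ this this big big big west   [E -> big]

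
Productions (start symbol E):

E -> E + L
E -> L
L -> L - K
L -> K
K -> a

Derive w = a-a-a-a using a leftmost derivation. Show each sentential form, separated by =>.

E => L   [E -> L]
L => L-K   [L -> L - K]
L-K => L-K-K   [L -> L - K]
L-K-K => L-K-K-K   [L -> L - K]
L-K-K-K => K-K-K-K   [L -> K]
K-K-K-K => a-K-K-K   [K -> a]
a-K-K-K => a-a-K-K   [K -> a]
a-a-K-K => a-a-a-K   [K -> a]
a-a-a-K => a-a-a-a   [K -> a]

E => L => L-K => L-K-K => L-K-K-K => K-K-K-K => a-K-K-K => a-a-K-K => a-a-a-K => a-a-a-a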